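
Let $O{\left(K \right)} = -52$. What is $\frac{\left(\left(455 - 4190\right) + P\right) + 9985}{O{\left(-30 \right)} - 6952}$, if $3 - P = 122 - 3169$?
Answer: $- \frac{2325}{1751} \approx -1.3278$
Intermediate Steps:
$P = 3050$ ($P = 3 - \left(122 - 3169\right) = 3 - -3047 = 3 + 3047 = 3050$)
$\frac{\left(\left(455 - 4190\right) + P\right) + 9985}{O{\left(-30 \right)} - 6952} = \frac{\left(\left(455 - 4190\right) + 3050\right) + 9985}{-52 - 6952} = \frac{\left(-3735 + 3050\right) + 9985}{-7004} = \left(-685 + 9985\right) \left(- \frac{1}{7004}\right) = 9300 \left(- \frac{1}{7004}\right) = - \frac{2325}{1751}$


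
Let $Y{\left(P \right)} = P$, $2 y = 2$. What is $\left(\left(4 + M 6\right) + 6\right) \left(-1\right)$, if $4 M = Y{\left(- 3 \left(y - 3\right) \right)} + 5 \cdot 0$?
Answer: $-19$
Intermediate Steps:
$y = 1$ ($y = \frac{1}{2} \cdot 2 = 1$)
$M = \frac{3}{2}$ ($M = \frac{- 3 \left(1 - 3\right) + 5 \cdot 0}{4} = \frac{\left(-3\right) \left(-2\right) + 0}{4} = \frac{6 + 0}{4} = \frac{1}{4} \cdot 6 = \frac{3}{2} \approx 1.5$)
$\left(\left(4 + M 6\right) + 6\right) \left(-1\right) = \left(\left(4 + \frac{3}{2} \cdot 6\right) + 6\right) \left(-1\right) = \left(\left(4 + 9\right) + 6\right) \left(-1\right) = \left(13 + 6\right) \left(-1\right) = 19 \left(-1\right) = -19$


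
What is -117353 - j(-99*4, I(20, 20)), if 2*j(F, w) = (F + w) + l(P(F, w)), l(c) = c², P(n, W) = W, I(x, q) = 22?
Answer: -117408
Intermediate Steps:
j(F, w) = F/2 + w/2 + w²/2 (j(F, w) = ((F + w) + w²)/2 = (F + w + w²)/2 = F/2 + w/2 + w²/2)
-117353 - j(-99*4, I(20, 20)) = -117353 - ((-99*4)/2 + (½)*22 + (½)*22²) = -117353 - ((½)*(-396) + 11 + (½)*484) = -117353 - (-198 + 11 + 242) = -117353 - 1*55 = -117353 - 55 = -117408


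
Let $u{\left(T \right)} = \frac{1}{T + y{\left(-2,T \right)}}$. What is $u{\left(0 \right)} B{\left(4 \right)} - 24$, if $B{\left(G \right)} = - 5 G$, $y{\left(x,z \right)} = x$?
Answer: $-14$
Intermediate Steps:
$u{\left(T \right)} = \frac{1}{-2 + T}$ ($u{\left(T \right)} = \frac{1}{T - 2} = \frac{1}{-2 + T}$)
$u{\left(0 \right)} B{\left(4 \right)} - 24 = \frac{\left(-5\right) 4}{-2 + 0} - 24 = \frac{1}{-2} \left(-20\right) - 24 = \left(- \frac{1}{2}\right) \left(-20\right) - 24 = 10 - 24 = -14$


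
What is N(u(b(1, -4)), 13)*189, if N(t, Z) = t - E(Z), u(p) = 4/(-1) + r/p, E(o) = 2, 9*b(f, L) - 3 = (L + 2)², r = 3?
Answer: -405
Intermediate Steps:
b(f, L) = ⅓ + (2 + L)²/9 (b(f, L) = ⅓ + (L + 2)²/9 = ⅓ + (2 + L)²/9)
u(p) = -4 + 3/p (u(p) = 4/(-1) + 3/p = 4*(-1) + 3/p = -4 + 3/p)
N(t, Z) = -2 + t (N(t, Z) = t - 1*2 = t - 2 = -2 + t)
N(u(b(1, -4)), 13)*189 = (-2 + (-4 + 3/(⅓ + (2 - 4)²/9)))*189 = (-2 + (-4 + 3/(⅓ + (⅑)*(-2)²)))*189 = (-2 + (-4 + 3/(⅓ + (⅑)*4)))*189 = (-2 + (-4 + 3/(⅓ + 4/9)))*189 = (-2 + (-4 + 3/(7/9)))*189 = (-2 + (-4 + 3*(9/7)))*189 = (-2 + (-4 + 27/7))*189 = (-2 - ⅐)*189 = -15/7*189 = -405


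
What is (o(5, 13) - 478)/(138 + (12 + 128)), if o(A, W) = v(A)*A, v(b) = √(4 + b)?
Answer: -463/278 ≈ -1.6655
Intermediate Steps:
o(A, W) = A*√(4 + A) (o(A, W) = √(4 + A)*A = A*√(4 + A))
(o(5, 13) - 478)/(138 + (12 + 128)) = (5*√(4 + 5) - 478)/(138 + (12 + 128)) = (5*√9 - 478)/(138 + 140) = (5*3 - 478)/278 = (15 - 478)*(1/278) = -463*1/278 = -463/278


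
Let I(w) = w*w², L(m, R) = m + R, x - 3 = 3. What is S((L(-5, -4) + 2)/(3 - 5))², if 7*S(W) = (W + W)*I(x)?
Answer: 46656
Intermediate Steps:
x = 6 (x = 3 + 3 = 6)
L(m, R) = R + m
I(w) = w³
S(W) = 432*W/7 (S(W) = ((W + W)*6³)/7 = ((2*W)*216)/7 = (432*W)/7 = 432*W/7)
S((L(-5, -4) + 2)/(3 - 5))² = (432*(((-4 - 5) + 2)/(3 - 5))/7)² = (432*((-9 + 2)/(-2))/7)² = (432*(-7*(-½))/7)² = ((432/7)*(7/2))² = 216² = 46656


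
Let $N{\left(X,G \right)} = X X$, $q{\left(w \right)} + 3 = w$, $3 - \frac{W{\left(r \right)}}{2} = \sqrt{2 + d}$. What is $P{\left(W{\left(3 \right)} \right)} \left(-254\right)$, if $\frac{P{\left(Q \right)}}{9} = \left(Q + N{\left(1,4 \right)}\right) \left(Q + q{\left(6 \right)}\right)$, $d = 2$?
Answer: $-34290$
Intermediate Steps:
$W{\left(r \right)} = 2$ ($W{\left(r \right)} = 6 - 2 \sqrt{2 + 2} = 6 - 2 \sqrt{4} = 6 - 4 = 2$)
$q{\left(w \right)} = -3 + w$
$N{\left(X,G \right)} = X^{2}$
$P{\left(Q \right)} = 9 \left(1 + Q\right) \left(3 + Q\right)$ ($P{\left(Q \right)} = 9 \left(Q + 1^{2}\right) \left(Q + \left(-3 + 6\right)\right) = 9 \left(Q + 1\right) \left(Q + 3\right) = 9 \left(1 + Q\right) \left(3 + Q\right)$)
$P{\left(W{\left(3 \right)} \right)} \left(-254\right) = \left(27 + 9 \cdot 2^{2} + 36 \cdot 2\right) \left(-254\right) = \left(27 + 9 \cdot 4 + 72\right) \left(-254\right) = \left(27 + 36 + 72\right) \left(-254\right) = 135 \left(-254\right) = -34290$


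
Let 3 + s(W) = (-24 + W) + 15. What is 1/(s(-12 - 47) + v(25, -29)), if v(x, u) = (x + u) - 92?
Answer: -1/167 ≈ -0.0059880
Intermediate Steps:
v(x, u) = -92 + u + x (v(x, u) = (u + x) - 92 = -92 + u + x)
s(W) = -12 + W (s(W) = -3 + ((-24 + W) + 15) = -3 + (-9 + W) = -12 + W)
1/(s(-12 - 47) + v(25, -29)) = 1/((-12 + (-12 - 47)) + (-92 - 29 + 25)) = 1/((-12 - 59) - 96) = 1/(-71 - 96) = 1/(-167) = -1/167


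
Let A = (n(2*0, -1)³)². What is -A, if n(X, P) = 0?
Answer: 0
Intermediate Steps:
A = 0 (A = (0³)² = 0² = 0)
-A = -1*0 = 0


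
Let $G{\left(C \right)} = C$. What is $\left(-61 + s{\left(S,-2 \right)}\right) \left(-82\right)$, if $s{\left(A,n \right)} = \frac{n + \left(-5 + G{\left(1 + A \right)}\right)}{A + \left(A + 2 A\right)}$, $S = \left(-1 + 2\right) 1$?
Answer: $\frac{10209}{2} \approx 5104.5$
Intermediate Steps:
$S = 1$ ($S = 1 \cdot 1 = 1$)
$s{\left(A,n \right)} = \frac{-4 + A + n}{4 A}$ ($s{\left(A,n \right)} = \frac{n + \left(-5 + \left(1 + A\right)\right)}{A + \left(A + 2 A\right)} = \frac{n + \left(-4 + A\right)}{A + 3 A} = \frac{-4 + A + n}{4 A}$)
$\left(-61 + s{\left(S,-2 \right)}\right) \left(-82\right) = \left(-61 + \frac{-4 + 1 - 2}{4 \cdot 1}\right) \left(-82\right) = \left(-61 + \frac{1}{4} \cdot 1 \left(-5\right)\right) \left(-82\right) = \left(-61 - \frac{5}{4}\right) \left(-82\right) = \left(- \frac{249}{4}\right) \left(-82\right) = \frac{10209}{2}$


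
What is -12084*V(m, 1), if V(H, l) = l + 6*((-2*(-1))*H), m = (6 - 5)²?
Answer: -157092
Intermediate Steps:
m = 1 (m = 1² = 1)
V(H, l) = l + 12*H (V(H, l) = l + 6*(2*H) = l + 12*H)
-12084*V(m, 1) = -12084*(1 + 12*1) = -12084*(1 + 12) = -12084*13 = -157092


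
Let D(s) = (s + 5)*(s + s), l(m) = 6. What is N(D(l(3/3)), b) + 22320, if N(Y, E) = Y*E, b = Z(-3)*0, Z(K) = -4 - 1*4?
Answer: 22320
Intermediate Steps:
Z(K) = -8 (Z(K) = -4 - 4 = -8)
D(s) = 2*s*(5 + s) (D(s) = (5 + s)*(2*s) = 2*s*(5 + s))
b = 0 (b = -8*0 = 0)
N(Y, E) = E*Y
N(D(l(3/3)), b) + 22320 = 0*(2*6*(5 + 6)) + 22320 = 0*(2*6*11) + 22320 = 0*132 + 22320 = 0 + 22320 = 22320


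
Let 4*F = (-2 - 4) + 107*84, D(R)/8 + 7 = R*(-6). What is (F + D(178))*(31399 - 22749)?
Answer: -54966425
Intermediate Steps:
D(R) = -56 - 48*R (D(R) = -56 + 8*(R*(-6)) = -56 + 8*(-6*R) = -56 - 48*R)
F = 4491/2 (F = ((-2 - 4) + 107*84)/4 = (-6 + 8988)/4 = (¼)*8982 = 4491/2 ≈ 2245.5)
(F + D(178))*(31399 - 22749) = (4491/2 + (-56 - 48*178))*(31399 - 22749) = (4491/2 + (-56 - 8544))*8650 = (4491/2 - 8600)*8650 = -12709/2*8650 = -54966425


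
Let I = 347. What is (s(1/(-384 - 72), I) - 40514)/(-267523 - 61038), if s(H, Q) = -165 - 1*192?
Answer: 40871/328561 ≈ 0.12439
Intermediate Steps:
s(H, Q) = -357 (s(H, Q) = -165 - 192 = -357)
(s(1/(-384 - 72), I) - 40514)/(-267523 - 61038) = (-357 - 40514)/(-267523 - 61038) = -40871/(-328561) = -40871*(-1/328561) = 40871/328561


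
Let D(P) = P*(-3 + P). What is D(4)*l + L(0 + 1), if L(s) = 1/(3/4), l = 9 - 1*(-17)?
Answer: 316/3 ≈ 105.33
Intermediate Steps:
l = 26 (l = 9 + 17 = 26)
L(s) = 4/3 (L(s) = 1/(3*(1/4)) = 1/(3/4) = 4/3)
D(4)*l + L(0 + 1) = (4*(-3 + 4))*26 + 4/3 = (4*1)*26 + 4/3 = 4*26 + 4/3 = 104 + 4/3 = 316/3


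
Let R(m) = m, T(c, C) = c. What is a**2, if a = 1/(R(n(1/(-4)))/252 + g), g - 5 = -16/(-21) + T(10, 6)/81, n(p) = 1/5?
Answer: 128595600/4455429001 ≈ 0.028863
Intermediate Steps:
n(p) = 1/5
g = 3337/567 (g = 5 + (-16/(-21) + 10/81) = 5 + (-16*(-1/21) + 10*(1/81)) = 5 + (16/21 + 10/81) = 5 + 502/567 = 3337/567 ≈ 5.8854)
a = 11340/66749 (a = 1/((1/5)/252 + 3337/567) = 1/((1/5)*(1/252) + 3337/567) = 1/(1/1260 + 3337/567) = 1/(66749/11340) = 11340/66749 ≈ 0.16989)
a**2 = (11340/66749)**2 = 128595600/4455429001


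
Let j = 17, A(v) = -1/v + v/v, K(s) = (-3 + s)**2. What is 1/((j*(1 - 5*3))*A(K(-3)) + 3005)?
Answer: 18/49925 ≈ 0.00036054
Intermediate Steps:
A(v) = 1 - 1/v (A(v) = -1/v + 1 = 1 - 1/v)
1/((j*(1 - 5*3))*A(K(-3)) + 3005) = 1/((17*(1 - 5*3))*((-1 + (-3 - 3)**2)/((-3 - 3)**2)) + 3005) = 1/((17*(1 - 15))*((-1 + (-6)**2)/((-6)**2)) + 3005) = 1/((17*(-14))*((-1 + 36)/36) + 3005) = 1/(-119*35/18 + 3005) = 1/(-238*35/36 + 3005) = 1/(-4165/18 + 3005) = 1/(49925/18) = 18/49925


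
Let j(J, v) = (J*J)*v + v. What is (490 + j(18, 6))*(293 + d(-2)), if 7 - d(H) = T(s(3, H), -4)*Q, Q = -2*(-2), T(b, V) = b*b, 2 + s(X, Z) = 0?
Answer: 692960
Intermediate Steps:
s(X, Z) = -2 (s(X, Z) = -2 + 0 = -2)
T(b, V) = b**2
Q = 4
j(J, v) = v + v*J**2 (j(J, v) = J**2*v + v = v*J**2 + v = v + v*J**2)
d(H) = -9 (d(H) = 7 - (-2)**2*4 = 7 - 4*4 = 7 - 1*16 = 7 - 16 = -9)
(490 + j(18, 6))*(293 + d(-2)) = (490 + 6*(1 + 18**2))*(293 - 9) = (490 + 6*(1 + 324))*284 = (490 + 6*325)*284 = (490 + 1950)*284 = 2440*284 = 692960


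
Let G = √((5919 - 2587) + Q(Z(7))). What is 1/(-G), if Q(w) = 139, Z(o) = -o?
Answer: -√3471/3471 ≈ -0.016974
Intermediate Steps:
G = √3471 (G = √((5919 - 2587) + 139) = √(3332 + 139) = √3471 ≈ 58.915)
1/(-G) = 1/(-√3471) = -√3471/3471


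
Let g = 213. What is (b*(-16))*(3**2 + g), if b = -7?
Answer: 24864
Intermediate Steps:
(b*(-16))*(3**2 + g) = (-7*(-16))*(3**2 + 213) = 112*(9 + 213) = 112*222 = 24864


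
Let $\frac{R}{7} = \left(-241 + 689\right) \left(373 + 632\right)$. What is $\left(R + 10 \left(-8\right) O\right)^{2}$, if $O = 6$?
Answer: $9930061440000$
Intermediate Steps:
$R = 3151680$ ($R = 7 \left(-241 + 689\right) \left(373 + 632\right) = 7 \cdot 448 \cdot 1005 = 7 \cdot 450240 = 3151680$)
$\left(R + 10 \left(-8\right) O\right)^{2} = \left(3151680 + 10 \left(-8\right) 6\right)^{2} = \left(3151680 - 480\right)^{2} = 3151200^{2} = 9930061440000$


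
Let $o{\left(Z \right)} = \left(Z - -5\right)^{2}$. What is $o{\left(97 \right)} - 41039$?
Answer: $-30635$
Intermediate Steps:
$o{\left(Z \right)} = \left(5 + Z\right)^{2}$ ($o{\left(Z \right)} = \left(Z + 5\right)^{2} = \left(5 + Z\right)^{2}$)
$o{\left(97 \right)} - 41039 = \left(5 + 97\right)^{2} - 41039 = 102^{2} - 41039 = 10404 - 41039 = -30635$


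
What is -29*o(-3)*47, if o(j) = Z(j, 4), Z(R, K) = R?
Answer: 4089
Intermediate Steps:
o(j) = j
-29*o(-3)*47 = -(-87)*47 = -29*(-141) = 4089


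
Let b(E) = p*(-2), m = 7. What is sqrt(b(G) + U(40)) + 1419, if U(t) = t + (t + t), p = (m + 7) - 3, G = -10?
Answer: 1419 + 7*sqrt(2) ≈ 1428.9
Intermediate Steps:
p = 11 (p = (7 + 7) - 3 = 14 - 3 = 11)
U(t) = 3*t (U(t) = t + 2*t = 3*t)
b(E) = -22 (b(E) = 11*(-2) = -22)
sqrt(b(G) + U(40)) + 1419 = sqrt(-22 + 3*40) + 1419 = sqrt(-22 + 120) + 1419 = sqrt(98) + 1419 = 7*sqrt(2) + 1419 = 1419 + 7*sqrt(2)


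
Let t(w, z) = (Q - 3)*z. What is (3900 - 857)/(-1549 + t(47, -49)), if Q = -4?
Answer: -3043/1206 ≈ -2.5232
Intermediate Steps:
t(w, z) = -7*z (t(w, z) = (-4 - 3)*z = -7*z)
(3900 - 857)/(-1549 + t(47, -49)) = (3900 - 857)/(-1549 - 7*(-49)) = 3043/(-1549 + 343) = 3043/(-1206) = 3043*(-1/1206) = -3043/1206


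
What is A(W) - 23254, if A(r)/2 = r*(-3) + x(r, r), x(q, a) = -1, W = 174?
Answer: -24300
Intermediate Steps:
A(r) = -2 - 6*r (A(r) = 2*(r*(-3) - 1) = 2*(-3*r - 1) = 2*(-1 - 3*r) = -2 - 6*r)
A(W) - 23254 = (-2 - 6*174) - 23254 = (-2 - 1044) - 23254 = -1046 - 23254 = -24300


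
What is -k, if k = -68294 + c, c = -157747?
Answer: 226041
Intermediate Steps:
k = -226041 (k = -68294 - 157747 = -226041)
-k = -1*(-226041) = 226041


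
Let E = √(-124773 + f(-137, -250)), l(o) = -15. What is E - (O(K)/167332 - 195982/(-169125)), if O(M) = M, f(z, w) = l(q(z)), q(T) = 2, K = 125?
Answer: -2983200059/2572729500 + 2*I*√31197 ≈ -1.1595 + 353.25*I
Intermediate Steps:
f(z, w) = -15
E = 2*I*√31197 (E = √(-124773 - 15) = √(-124788) = 2*I*√31197 ≈ 353.25*I)
E - (O(K)/167332 - 195982/(-169125)) = 2*I*√31197 - (125/167332 - 195982/(-169125)) = 2*I*√31197 - (125*(1/167332) - 195982*(-1/169125)) = 2*I*√31197 - (125/167332 + 195982/169125) = 2*I*√31197 - 1*2983200059/2572729500 = 2*I*√31197 - 2983200059/2572729500 = -2983200059/2572729500 + 2*I*√31197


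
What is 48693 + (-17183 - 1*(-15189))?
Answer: 46699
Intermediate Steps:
48693 + (-17183 - 1*(-15189)) = 48693 + (-17183 + 15189) = 48693 - 1994 = 46699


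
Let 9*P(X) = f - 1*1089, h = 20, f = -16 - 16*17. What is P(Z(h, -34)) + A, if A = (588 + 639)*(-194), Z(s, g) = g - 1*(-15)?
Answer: -238191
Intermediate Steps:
f = -288 (f = -16 - 272 = -288)
Z(s, g) = 15 + g (Z(s, g) = g + 15 = 15 + g)
A = -238038 (A = 1227*(-194) = -238038)
P(X) = -153 (P(X) = (-288 - 1*1089)/9 = (-288 - 1089)/9 = (⅑)*(-1377) = -153)
P(Z(h, -34)) + A = -153 - 238038 = -238191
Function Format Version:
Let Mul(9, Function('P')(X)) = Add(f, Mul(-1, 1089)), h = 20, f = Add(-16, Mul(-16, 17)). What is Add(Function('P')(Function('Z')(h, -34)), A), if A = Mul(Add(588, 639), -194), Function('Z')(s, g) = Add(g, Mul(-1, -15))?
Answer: -238191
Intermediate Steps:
f = -288 (f = Add(-16, -272) = -288)
Function('Z')(s, g) = Add(15, g) (Function('Z')(s, g) = Add(g, 15) = Add(15, g))
A = -238038 (A = Mul(1227, -194) = -238038)
Function('P')(X) = -153 (Function('P')(X) = Mul(Rational(1, 9), Add(-288, Mul(-1, 1089))) = Mul(Rational(1, 9), Add(-288, -1089)) = Mul(Rational(1, 9), -1377) = -153)
Add(Function('P')(Function('Z')(h, -34)), A) = Add(-153, -238038) = -238191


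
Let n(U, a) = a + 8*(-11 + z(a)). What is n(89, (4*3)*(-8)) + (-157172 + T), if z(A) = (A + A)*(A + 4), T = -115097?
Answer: -131141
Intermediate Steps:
z(A) = 2*A*(4 + A) (z(A) = (2*A)*(4 + A) = 2*A*(4 + A))
n(U, a) = -88 + a + 16*a*(4 + a) (n(U, a) = a + 8*(-11 + 2*a*(4 + a)) = a + (-88 + 16*a*(4 + a)) = -88 + a + 16*a*(4 + a))
n(89, (4*3)*(-8)) + (-157172 + T) = (-88 + (4*3)*(-8) + 16*((4*3)*(-8))*(4 + (4*3)*(-8))) + (-157172 - 115097) = (-88 + 12*(-8) + 16*(12*(-8))*(4 + 12*(-8))) - 272269 = (-88 - 96 + 16*(-96)*(4 - 96)) - 272269 = (-88 - 96 + 16*(-96)*(-92)) - 272269 = (-88 - 96 + 141312) - 272269 = 141128 - 272269 = -131141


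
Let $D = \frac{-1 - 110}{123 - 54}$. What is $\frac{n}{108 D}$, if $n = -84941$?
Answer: $\frac{1953643}{3996} \approx 488.9$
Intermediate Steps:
$D = - \frac{37}{23}$ ($D = - \frac{111}{69} = \left(-111\right) \frac{1}{69} = - \frac{37}{23} \approx -1.6087$)
$\frac{n}{108 D} = - \frac{84941}{108 \left(- \frac{37}{23}\right)} = - \frac{84941}{- \frac{3996}{23}} = \left(-84941\right) \left(- \frac{23}{3996}\right) = \frac{1953643}{3996}$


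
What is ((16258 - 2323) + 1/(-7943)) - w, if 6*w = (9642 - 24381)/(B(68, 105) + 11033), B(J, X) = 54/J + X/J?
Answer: 83060211153318/5960451029 ≈ 13935.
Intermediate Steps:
w = -167042/750403 (w = ((9642 - 24381)/((54 + 105)/68 + 11033))/6 = (-14739/((1/68)*159 + 11033))/6 = (-14739/(159/68 + 11033))/6 = (-14739/750403/68)/6 = (-14739*68/750403)/6 = (1/6)*(-1002252/750403) = -167042/750403 ≈ -0.22260)
((16258 - 2323) + 1/(-7943)) - w = ((16258 - 2323) + 1/(-7943)) - 1*(-167042/750403) = (13935 - 1/7943) + 167042/750403 = 110685704/7943 + 167042/750403 = 83060211153318/5960451029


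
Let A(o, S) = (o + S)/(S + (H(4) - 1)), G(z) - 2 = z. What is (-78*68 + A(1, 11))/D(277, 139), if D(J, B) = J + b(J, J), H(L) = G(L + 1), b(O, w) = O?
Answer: -45078/4709 ≈ -9.5727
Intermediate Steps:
G(z) = 2 + z
H(L) = 3 + L (H(L) = 2 + (L + 1) = 2 + (1 + L) = 3 + L)
A(o, S) = (S + o)/(6 + S) (A(o, S) = (o + S)/(S + ((3 + 4) - 1)) = (S + o)/(S + (7 - 1)) = (S + o)/(S + 6) = (S + o)/(6 + S))
D(J, B) = 2*J (D(J, B) = J + J = 2*J)
(-78*68 + A(1, 11))/D(277, 139) = (-78*68 + (11 + 1)/(6 + 11))/((2*277)) = (-5304 + 12/17)/554 = (-5304 + (1/17)*12)*(1/554) = (-5304 + 12/17)*(1/554) = -90156/17*1/554 = -45078/4709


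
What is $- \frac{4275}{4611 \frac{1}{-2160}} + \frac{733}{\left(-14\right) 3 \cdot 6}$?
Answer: $\frac{774529379}{387324} \approx 1999.7$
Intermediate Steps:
$- \frac{4275}{4611 \frac{1}{-2160}} + \frac{733}{\left(-14\right) 3 \cdot 6} = - \frac{4275}{4611 \left(- \frac{1}{2160}\right)} + \frac{733}{\left(-42\right) 6} = - \frac{4275}{- \frac{1537}{720}} + \frac{733}{-252} = \left(-4275\right) \left(- \frac{720}{1537}\right) + 733 \left(- \frac{1}{252}\right) = \frac{3078000}{1537} - \frac{733}{252} = \frac{774529379}{387324}$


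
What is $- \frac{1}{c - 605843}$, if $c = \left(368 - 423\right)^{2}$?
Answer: $\frac{1}{602818} \approx 1.6589 \cdot 10^{-6}$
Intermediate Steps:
$c = 3025$ ($c = \left(-55\right)^{2} = 3025$)
$- \frac{1}{c - 605843} = - \frac{1}{3025 - 605843} = - \frac{1}{-602818} = \left(-1\right) \left(- \frac{1}{602818}\right) = \frac{1}{602818}$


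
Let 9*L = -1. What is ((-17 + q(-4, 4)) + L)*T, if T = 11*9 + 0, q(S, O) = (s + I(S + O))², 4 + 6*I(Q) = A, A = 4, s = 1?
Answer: -1595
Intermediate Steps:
I(Q) = 0 (I(Q) = -⅔ + (⅙)*4 = -⅔ + ⅔ = 0)
L = -⅑ (L = (⅑)*(-1) = -⅑ ≈ -0.11111)
q(S, O) = 1 (q(S, O) = (1 + 0)² = 1² = 1)
T = 99 (T = 99 + 0 = 99)
((-17 + q(-4, 4)) + L)*T = ((-17 + 1) - ⅑)*99 = (-16 - ⅑)*99 = -145/9*99 = -1595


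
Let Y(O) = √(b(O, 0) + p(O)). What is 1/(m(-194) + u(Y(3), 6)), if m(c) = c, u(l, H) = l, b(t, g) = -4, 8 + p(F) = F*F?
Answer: -194/37639 - I*√3/37639 ≈ -0.0051542 - 4.6017e-5*I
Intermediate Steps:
p(F) = -8 + F² (p(F) = -8 + F*F = -8 + F²)
Y(O) = √(-12 + O²) (Y(O) = √(-4 + (-8 + O²)) = √(-12 + O²))
1/(m(-194) + u(Y(3), 6)) = 1/(-194 + √(-12 + 3²)) = 1/(-194 + √(-12 + 9)) = 1/(-194 + √(-3)) = 1/(-194 + I*√3)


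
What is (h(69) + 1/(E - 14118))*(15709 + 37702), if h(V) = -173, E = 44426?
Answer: -280048988313/30308 ≈ -9.2401e+6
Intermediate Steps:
(h(69) + 1/(E - 14118))*(15709 + 37702) = (-173 + 1/(44426 - 14118))*(15709 + 37702) = (-173 + 1/30308)*53411 = -5243283/30308*53411 = -280048988313/30308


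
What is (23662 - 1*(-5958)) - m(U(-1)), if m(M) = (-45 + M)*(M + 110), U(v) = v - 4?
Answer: 34870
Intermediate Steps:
U(v) = -4 + v
m(M) = (-45 + M)*(110 + M)
(23662 - 1*(-5958)) - m(U(-1)) = (23662 - 1*(-5958)) - (-4950 + (-4 - 1)**2 + 65*(-4 - 1)) = (23662 + 5958) - (-4950 + (-5)**2 + 65*(-5)) = 29620 - (-4950 + 25 - 325) = 29620 - 1*(-5250) = 29620 + 5250 = 34870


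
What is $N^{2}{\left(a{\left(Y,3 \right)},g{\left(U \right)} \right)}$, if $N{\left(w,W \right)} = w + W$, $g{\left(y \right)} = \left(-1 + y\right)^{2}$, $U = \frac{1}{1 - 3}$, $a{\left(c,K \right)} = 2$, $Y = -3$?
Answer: $\frac{289}{16} \approx 18.063$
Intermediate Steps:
$U = - \frac{1}{2}$ ($U = \frac{1}{-2} = - \frac{1}{2} \approx -0.5$)
$N{\left(w,W \right)} = W + w$
$N^{2}{\left(a{\left(Y,3 \right)},g{\left(U \right)} \right)} = \left(\left(-1 - \frac{1}{2}\right)^{2} + 2\right)^{2} = \left(\left(- \frac{3}{2}\right)^{2} + 2\right)^{2} = \left(\frac{9}{4} + 2\right)^{2} = \left(\frac{17}{4}\right)^{2} = \frac{289}{16}$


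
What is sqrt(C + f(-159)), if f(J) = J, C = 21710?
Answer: sqrt(21551) ≈ 146.80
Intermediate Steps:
sqrt(C + f(-159)) = sqrt(21710 - 159) = sqrt(21551)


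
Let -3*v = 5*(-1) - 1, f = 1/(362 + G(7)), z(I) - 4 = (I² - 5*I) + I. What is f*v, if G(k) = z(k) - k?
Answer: 1/190 ≈ 0.0052632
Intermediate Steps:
z(I) = 4 + I² - 4*I (z(I) = 4 + ((I² - 5*I) + I) = 4 + (I² - 4*I) = 4 + I² - 4*I)
G(k) = 4 + k² - 5*k (G(k) = (4 + k² - 4*k) - k = 4 + k² - 5*k)
f = 1/380 (f = 1/(362 + (4 + 7² - 5*7)) = 1/(362 + (4 + 49 - 35)) = 1/(362 + 18) = 1/380 ≈ 0.0026316)
v = 2 (v = -(5*(-1) - 1)/3 = -(-5 - 1)/3 = -⅓*(-6) = 2)
f*v = (1/380)*2 = 1/190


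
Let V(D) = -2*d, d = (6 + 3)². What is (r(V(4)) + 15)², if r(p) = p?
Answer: 21609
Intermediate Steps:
d = 81 (d = 9² = 81)
V(D) = -162 (V(D) = -2*81 = -162)
(r(V(4)) + 15)² = (-162 + 15)² = (-147)² = 21609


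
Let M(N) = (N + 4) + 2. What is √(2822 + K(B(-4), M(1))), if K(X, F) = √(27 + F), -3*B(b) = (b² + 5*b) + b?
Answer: √(2822 + √34) ≈ 53.177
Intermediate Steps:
M(N) = 6 + N (M(N) = (4 + N) + 2 = 6 + N)
B(b) = -2*b - b²/3 (B(b) = -((b² + 5*b) + b)/3 = -(b² + 6*b)/3 = -2*b - b²/3)
√(2822 + K(B(-4), M(1))) = √(2822 + √(27 + (6 + 1))) = √(2822 + √(27 + 7)) = √(2822 + √34)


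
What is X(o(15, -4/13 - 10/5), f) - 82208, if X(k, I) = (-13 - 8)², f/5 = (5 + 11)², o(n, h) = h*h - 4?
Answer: -81767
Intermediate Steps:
o(n, h) = -4 + h² (o(n, h) = h² - 4 = -4 + h²)
f = 1280 (f = 5*(5 + 11)² = 5*16² = 5*256 = 1280)
X(k, I) = 441 (X(k, I) = (-21)² = 441)
X(o(15, -4/13 - 10/5), f) - 82208 = 441 - 82208 = -81767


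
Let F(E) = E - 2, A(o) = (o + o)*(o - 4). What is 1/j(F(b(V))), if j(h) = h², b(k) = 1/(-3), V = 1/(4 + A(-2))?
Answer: 9/49 ≈ 0.18367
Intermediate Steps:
A(o) = 2*o*(-4 + o) (A(o) = (2*o)*(-4 + o) = 2*o*(-4 + o))
V = 1/28 (V = 1/(4 + 2*(-2)*(-4 - 2)) = 1/(4 + 2*(-2)*(-6)) = 1/(4 + 24) = 1/28 ≈ 0.035714)
b(k) = -⅓
F(E) = -2 + E
1/j(F(b(V))) = 1/((-2 - ⅓)²) = 1/((-7/3)²) = 1/(49/9) = 9/49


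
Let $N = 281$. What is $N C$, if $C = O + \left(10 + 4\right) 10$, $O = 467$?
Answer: $170567$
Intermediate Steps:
$C = 607$ ($C = 467 + \left(10 + 4\right) 10 = 467 + 14 \cdot 10 = 467 + 140 = 607$)
$N C = 281 \cdot 607 = 170567$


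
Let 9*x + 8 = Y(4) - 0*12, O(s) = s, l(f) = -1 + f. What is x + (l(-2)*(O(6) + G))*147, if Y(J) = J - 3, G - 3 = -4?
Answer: -19852/9 ≈ -2205.8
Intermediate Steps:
G = -1 (G = 3 - 4 = -1)
Y(J) = -3 + J
x = -7/9 (x = -8/9 + ((-3 + 4) - 0*12)/9 = -8/9 + (1 - 1*0)/9 = -8/9 + (1 + 0)/9 = -8/9 + (⅑)*1 = -8/9 + ⅑ = -7/9 ≈ -0.77778)
x + (l(-2)*(O(6) + G))*147 = -7/9 + ((-1 - 2)*(6 - 1))*147 = -7/9 - 3*5*147 = -7/9 - 15*147 = -7/9 - 2205 = -19852/9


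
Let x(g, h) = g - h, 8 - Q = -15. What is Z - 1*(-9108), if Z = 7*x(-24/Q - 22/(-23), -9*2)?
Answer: 212368/23 ≈ 9233.4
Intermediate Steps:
Q = 23 (Q = 8 - 1*(-15) = 8 + 15 = 23)
Z = 2884/23 (Z = 7*((-24/23 - 22/(-23)) - (-9)*2) = 7*((-24*1/23 - 22*(-1/23)) - 1*(-18)) = 7*((-24/23 + 22/23) + 18) = 7*(-2/23 + 18) = 7*(412/23) = 2884/23 ≈ 125.39)
Z - 1*(-9108) = 2884/23 - 1*(-9108) = 2884/23 + 9108 = 212368/23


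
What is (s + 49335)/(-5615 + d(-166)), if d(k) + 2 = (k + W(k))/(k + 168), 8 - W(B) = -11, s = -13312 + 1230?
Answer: -74506/11381 ≈ -6.5465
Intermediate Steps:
s = -12082
W(B) = 19 (W(B) = 8 - 1*(-11) = 8 + 11 = 19)
d(k) = -2 + (19 + k)/(168 + k) (d(k) = -2 + (k + 19)/(k + 168) = -2 + (19 + k)/(168 + k))
(s + 49335)/(-5615 + d(-166)) = (-12082 + 49335)/(-5615 + (-317 - 1*(-166))/(168 - 166)) = 37253/(-5615 + (-317 + 166)/2) = 37253/(-5615 + (½)*(-151)) = 37253/(-5615 - 151/2) = 37253/(-11381/2) = 37253*(-2/11381) = -74506/11381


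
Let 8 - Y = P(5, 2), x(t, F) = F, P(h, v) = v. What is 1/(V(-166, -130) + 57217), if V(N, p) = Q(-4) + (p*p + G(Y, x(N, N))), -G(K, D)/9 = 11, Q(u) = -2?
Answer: 1/74016 ≈ 1.3511e-5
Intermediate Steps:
Y = 6 (Y = 8 - 1*2 = 8 - 2 = 6)
G(K, D) = -99 (G(K, D) = -9*11 = -99)
V(N, p) = -101 + p**2 (V(N, p) = -2 + (p*p - 99) = -2 + (p**2 - 99) = -2 + (-99 + p**2) = -101 + p**2)
1/(V(-166, -130) + 57217) = 1/((-101 + (-130)**2) + 57217) = 1/((-101 + 16900) + 57217) = 1/(16799 + 57217) = 1/74016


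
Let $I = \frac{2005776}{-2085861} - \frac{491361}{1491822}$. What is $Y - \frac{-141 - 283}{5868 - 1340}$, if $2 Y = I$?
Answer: $- \frac{107993074566977}{195693451563108} \approx -0.55185$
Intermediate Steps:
$I = - \frac{446352390077}{345748147638}$ ($I = 2005776 \left(- \frac{1}{2085861}\right) - \frac{163787}{497274} = - \frac{668592}{695287} - \frac{163787}{497274} = - \frac{446352390077}{345748147638} \approx -1.291$)
$Y = - \frac{446352390077}{691496295276}$ ($Y = \frac{1}{2} \left(- \frac{446352390077}{345748147638}\right) = - \frac{446352390077}{691496295276} \approx -0.64549$)
$Y - \frac{-141 - 283}{5868 - 1340} = - \frac{446352390077}{691496295276} - \frac{-141 - 283}{5868 - 1340} = - \frac{446352390077}{691496295276} - \frac{-141 - 283}{4528} = - \frac{446352390077}{691496295276} - \frac{1}{4528} \left(-424\right) = - \frac{446352390077}{691496295276} - - \frac{53}{566} = - \frac{446352390077}{691496295276} + \frac{53}{566} = - \frac{107993074566977}{195693451563108}$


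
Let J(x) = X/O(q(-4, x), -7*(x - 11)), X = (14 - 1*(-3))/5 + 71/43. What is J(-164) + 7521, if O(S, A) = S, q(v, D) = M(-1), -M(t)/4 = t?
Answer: 3234573/430 ≈ 7522.3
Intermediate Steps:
M(t) = -4*t
q(v, D) = 4 (q(v, D) = -4*(-1) = 4)
X = 1086/215 (X = (14 + 3)*(⅕) + 71*(1/43) = 17*(⅕) + 71/43 = 17/5 + 71/43 = 1086/215 ≈ 5.0512)
J(x) = 543/430 (J(x) = (1086/215)/4 = (1086/215)*(¼) = 543/430)
J(-164) + 7521 = 543/430 + 7521 = 3234573/430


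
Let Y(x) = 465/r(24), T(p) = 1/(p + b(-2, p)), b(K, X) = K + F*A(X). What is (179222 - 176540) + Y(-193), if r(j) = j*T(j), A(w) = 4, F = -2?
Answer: 11813/4 ≈ 2953.3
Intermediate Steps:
b(K, X) = -8 + K (b(K, X) = K - 2*4 = K - 8 = -8 + K)
T(p) = 1/(-10 + p) (T(p) = 1/(p + (-8 - 2)) = 1/(p - 10) = 1/(-10 + p))
r(j) = j/(-10 + j)
Y(x) = 1085/4 (Y(x) = 465/((24/(-10 + 24))) = 465/((24/14)) = 465/((24*(1/14))) = 465/(12/7) = 465*(7/12) = 1085/4)
(179222 - 176540) + Y(-193) = (179222 - 176540) + 1085/4 = 2682 + 1085/4 = 11813/4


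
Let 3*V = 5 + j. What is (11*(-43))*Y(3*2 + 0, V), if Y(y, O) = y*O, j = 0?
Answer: -4730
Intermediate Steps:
V = 5/3 (V = (5 + 0)/3 = (1/3)*5 = 5/3 ≈ 1.6667)
Y(y, O) = O*y
(11*(-43))*Y(3*2 + 0, V) = (11*(-43))*(5*(3*2 + 0)/3) = -2365*(6 + 0)/3 = -2365*6/3 = -473*10 = -4730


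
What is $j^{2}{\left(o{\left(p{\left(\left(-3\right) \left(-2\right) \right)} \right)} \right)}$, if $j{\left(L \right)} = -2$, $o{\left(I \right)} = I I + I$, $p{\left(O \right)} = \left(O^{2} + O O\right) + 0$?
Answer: $4$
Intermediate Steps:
$p{\left(O \right)} = 2 O^{2}$ ($p{\left(O \right)} = \left(O^{2} + O^{2}\right) + 0 = 2 O^{2} + 0 = 2 O^{2}$)
$o{\left(I \right)} = I + I^{2}$ ($o{\left(I \right)} = I^{2} + I = I + I^{2}$)
$j^{2}{\left(o{\left(p{\left(\left(-3\right) \left(-2\right) \right)} \right)} \right)} = \left(-2\right)^{2} = 4$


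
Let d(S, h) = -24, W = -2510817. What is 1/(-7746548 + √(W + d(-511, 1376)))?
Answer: -7746548/60009008427145 - I*√2510841/60009008427145 ≈ -1.2909e-7 - 2.6405e-11*I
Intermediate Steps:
1/(-7746548 + √(W + d(-511, 1376))) = 1/(-7746548 + √(-2510817 - 24)) = 1/(-7746548 + √(-2510841)) = 1/(-7746548 + I*√2510841)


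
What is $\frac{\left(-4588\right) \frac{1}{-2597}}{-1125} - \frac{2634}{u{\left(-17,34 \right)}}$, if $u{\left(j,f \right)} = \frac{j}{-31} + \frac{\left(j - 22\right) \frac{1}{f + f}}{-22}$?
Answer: $- \frac{356889424382908}{77835011625} \approx -4585.2$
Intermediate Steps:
$u{\left(j,f \right)} = - \frac{j}{31} - \frac{-22 + j}{44 f}$ ($u{\left(j,f \right)} = j \left(- \frac{1}{31}\right) + \frac{-22 + j}{2 f} \left(- \frac{1}{22}\right) = - \frac{j}{31} + \left(-22 + j\right) \frac{1}{2 f} \left(- \frac{1}{22}\right) = - \frac{j}{31} + \frac{-22 + j}{2 f} \left(- \frac{1}{22}\right) = - \frac{j}{31} - \frac{-22 + j}{44 f}$)
$\frac{\left(-4588\right) \frac{1}{-2597}}{-1125} - \frac{2634}{u{\left(-17,34 \right)}} = \frac{\left(-4588\right) \frac{1}{-2597}}{-1125} - \frac{2634}{\frac{1}{1364} \cdot \frac{1}{34} \left(682 - -527 - 1496 \left(-17\right)\right)} = \left(-4588\right) \left(- \frac{1}{2597}\right) \left(- \frac{1}{1125}\right) - \frac{2634}{\frac{1}{1364} \cdot \frac{1}{34} \left(682 + 527 + 25432\right)} = \frac{4588}{2597} \left(- \frac{1}{1125}\right) - \frac{2634}{\frac{1}{1364} \cdot \frac{1}{34} \cdot 26641} = - \frac{4588}{2921625} - \frac{2634}{\frac{26641}{46376}} = - \frac{4588}{2921625} - \frac{122154384}{26641} = - \frac{356889424382908}{77835011625}$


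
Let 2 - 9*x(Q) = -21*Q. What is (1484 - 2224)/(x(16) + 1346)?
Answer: -1665/3113 ≈ -0.53485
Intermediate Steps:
x(Q) = 2/9 + 7*Q/3 (x(Q) = 2/9 - (-7)*Q/3 = 2/9 + 7*Q/3)
(1484 - 2224)/(x(16) + 1346) = (1484 - 2224)/((2/9 + (7/3)*16) + 1346) = -740/((2/9 + 112/3) + 1346) = -740/(338/9 + 1346) = -740/12452/9 = -740*9/12452 = -1665/3113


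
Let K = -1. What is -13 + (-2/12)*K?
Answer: -77/6 ≈ -12.833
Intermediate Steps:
-13 + (-2/12)*K = -13 - 2/12*(-1) = -13 - 2*1/12*(-1) = -13 - ⅙*(-1) = -13 + ⅙ = -77/6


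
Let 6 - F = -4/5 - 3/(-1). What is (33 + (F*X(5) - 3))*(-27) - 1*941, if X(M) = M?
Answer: -2264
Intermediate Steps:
F = 19/5 (F = 6 - (-4/5 - 3/(-1)) = 6 - (-4*⅕ - 3*(-1)) = 6 - (-⅘ + 3) = 6 - 1*11/5 = 6 - 11/5 = 19/5 ≈ 3.8000)
(33 + (F*X(5) - 3))*(-27) - 1*941 = (33 + ((19/5)*5 - 3))*(-27) - 1*941 = (33 + (19 - 3))*(-27) - 941 = (33 + 16)*(-27) - 941 = 49*(-27) - 941 = -1323 - 941 = -2264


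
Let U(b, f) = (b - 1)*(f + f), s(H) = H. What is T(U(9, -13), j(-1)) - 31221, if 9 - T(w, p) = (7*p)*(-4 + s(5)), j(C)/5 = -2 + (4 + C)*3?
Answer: -31457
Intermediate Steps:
j(C) = 50 + 15*C (j(C) = 5*(-2 + (4 + C)*3) = 5*(-2 + (12 + 3*C)) = 5*(10 + 3*C) = 50 + 15*C)
U(b, f) = 2*f*(-1 + b) (U(b, f) = (-1 + b)*(2*f) = 2*f*(-1 + b))
T(w, p) = 9 - 7*p (T(w, p) = 9 - 7*p*(-4 + 5) = 9 - 7*p)
T(U(9, -13), j(-1)) - 31221 = (9 - 7*(50 + 15*(-1))) - 31221 = (9 - 7*(50 - 15)) - 31221 = (9 - 7*35) - 31221 = (9 - 245) - 31221 = -236 - 31221 = -31457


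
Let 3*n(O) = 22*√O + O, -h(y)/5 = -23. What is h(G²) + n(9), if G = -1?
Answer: 140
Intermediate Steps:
h(y) = 115 (h(y) = -5*(-23) = 115)
n(O) = O/3 + 22*√O/3 (n(O) = (22*√O + O)/3 = (O + 22*√O)/3 = O/3 + 22*√O/3)
h(G²) + n(9) = 115 + ((⅓)*9 + 22*√9/3) = 115 + (3 + (22/3)*3) = 115 + (3 + 22) = 115 + 25 = 140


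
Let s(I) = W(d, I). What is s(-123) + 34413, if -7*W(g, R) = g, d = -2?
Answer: 240893/7 ≈ 34413.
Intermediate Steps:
W(g, R) = -g/7
s(I) = 2/7 (s(I) = -⅐*(-2) = 2/7)
s(-123) + 34413 = 2/7 + 34413 = 240893/7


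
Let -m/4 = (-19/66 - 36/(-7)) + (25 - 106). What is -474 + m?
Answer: -39136/231 ≈ -169.42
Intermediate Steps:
m = 70358/231 (m = -4*((-19/66 - 36/(-7)) + (25 - 106)) = -4*((-19*1/66 - 36*(-⅐)) - 81) = -4*((-19/66 + 36/7) - 81) = -4*(2243/462 - 81) = -4*(-35179/462) = 70358/231 ≈ 304.58)
-474 + m = -474 + 70358/231 = -39136/231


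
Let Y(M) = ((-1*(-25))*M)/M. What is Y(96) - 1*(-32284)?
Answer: 32309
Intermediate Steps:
Y(M) = 25 (Y(M) = (25*M)/M = 25)
Y(96) - 1*(-32284) = 25 - 1*(-32284) = 25 + 32284 = 32309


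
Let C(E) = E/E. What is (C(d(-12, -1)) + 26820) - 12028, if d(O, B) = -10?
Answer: 14793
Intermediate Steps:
C(E) = 1
(C(d(-12, -1)) + 26820) - 12028 = (1 + 26820) - 12028 = 26821 - 12028 = 14793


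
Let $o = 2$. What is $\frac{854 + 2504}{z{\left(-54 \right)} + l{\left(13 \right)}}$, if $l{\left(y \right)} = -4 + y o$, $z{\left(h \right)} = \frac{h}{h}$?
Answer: $146$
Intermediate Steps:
$z{\left(h \right)} = 1$
$l{\left(y \right)} = -4 + 2 y$ ($l{\left(y \right)} = -4 + y 2 = -4 + 2 y$)
$\frac{854 + 2504}{z{\left(-54 \right)} + l{\left(13 \right)}} = \frac{854 + 2504}{1 + \left(-4 + 2 \cdot 13\right)} = \frac{3358}{1 + \left(-4 + 26\right)} = \frac{3358}{1 + 22} = \frac{3358}{23} = 3358 \cdot \frac{1}{23} = 146$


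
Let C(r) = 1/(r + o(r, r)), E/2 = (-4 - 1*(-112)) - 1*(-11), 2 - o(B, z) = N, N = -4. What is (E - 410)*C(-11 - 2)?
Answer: 172/7 ≈ 24.571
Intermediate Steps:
o(B, z) = 6 (o(B, z) = 2 - 1*(-4) = 2 + 4 = 6)
E = 238 (E = 2*((-4 - 1*(-112)) - 1*(-11)) = 2*((-4 + 112) + 11) = 2*(108 + 11) = 2*119 = 238)
C(r) = 1/(6 + r) (C(r) = 1/(r + 6) = 1/(6 + r))
(E - 410)*C(-11 - 2) = (238 - 410)/(6 + (-11 - 2)) = -172/(6 - 13) = -172/(-7) = -172*(-⅐) = 172/7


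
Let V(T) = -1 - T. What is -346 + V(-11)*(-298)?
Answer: -3326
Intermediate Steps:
-346 + V(-11)*(-298) = -346 + (-1 - 1*(-11))*(-298) = -346 + (-1 + 11)*(-298) = -346 + 10*(-298) = -346 - 2980 = -3326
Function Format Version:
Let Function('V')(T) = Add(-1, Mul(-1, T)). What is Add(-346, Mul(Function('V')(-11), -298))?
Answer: -3326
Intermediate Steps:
Add(-346, Mul(Function('V')(-11), -298)) = Add(-346, Mul(Add(-1, Mul(-1, -11)), -298)) = Add(-346, Mul(Add(-1, 11), -298)) = Add(-346, Mul(10, -298)) = Add(-346, -2980) = -3326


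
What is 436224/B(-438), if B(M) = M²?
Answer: 36352/15987 ≈ 2.2738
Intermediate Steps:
436224/B(-438) = 436224/((-438)²) = 436224/191844 = 436224*(1/191844) = 36352/15987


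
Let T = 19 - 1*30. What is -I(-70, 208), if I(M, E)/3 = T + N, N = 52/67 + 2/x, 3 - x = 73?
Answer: 72126/2345 ≈ 30.757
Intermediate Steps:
x = -70 (x = 3 - 1*73 = 3 - 73 = -70)
T = -11 (T = 19 - 30 = -11)
N = 1753/2345 (N = 52/67 + 2/(-70) = 52*(1/67) + 2*(-1/70) = 52/67 - 1/35 = 1753/2345 ≈ 0.74755)
I(M, E) = -72126/2345 (I(M, E) = 3*(-11 + 1753/2345) = 3*(-24042/2345) = -72126/2345)
-I(-70, 208) = -1*(-72126/2345) = 72126/2345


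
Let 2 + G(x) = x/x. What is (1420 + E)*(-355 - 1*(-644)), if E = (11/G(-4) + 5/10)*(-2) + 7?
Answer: 418472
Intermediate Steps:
G(x) = -1 (G(x) = -2 + x/x = -2 + 1 = -1)
E = 28 (E = (11/(-1) + 5/10)*(-2) + 7 = (11*(-1) + 5*(⅒))*(-2) + 7 = (-11 + ½)*(-2) + 7 = -21/2*(-2) + 7 = 21 + 7 = 28)
(1420 + E)*(-355 - 1*(-644)) = (1420 + 28)*(-355 - 1*(-644)) = 1448*(-355 + 644) = 1448*289 = 418472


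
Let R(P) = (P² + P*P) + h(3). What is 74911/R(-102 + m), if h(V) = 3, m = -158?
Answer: 74911/135203 ≈ 0.55406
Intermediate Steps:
R(P) = 3 + 2*P² (R(P) = (P² + P*P) + 3 = (P² + P²) + 3 = 2*P² + 3 = 3 + 2*P²)
74911/R(-102 + m) = 74911/(3 + 2*(-102 - 158)²) = 74911/(3 + 2*(-260)²) = 74911/(3 + 2*67600) = 74911/(3 + 135200) = 74911/135203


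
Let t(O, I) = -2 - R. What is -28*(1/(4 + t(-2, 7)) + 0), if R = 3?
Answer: 28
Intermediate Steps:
t(O, I) = -5 (t(O, I) = -2 - 1*3 = -2 - 3 = -5)
-28*(1/(4 + t(-2, 7)) + 0) = -28*(1/(4 - 5) + 0) = -28*(1/(-1) + 0) = -28*(-1 + 0) = -28*(-1) = 28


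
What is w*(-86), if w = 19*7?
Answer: -11438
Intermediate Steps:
w = 133
w*(-86) = 133*(-86) = -11438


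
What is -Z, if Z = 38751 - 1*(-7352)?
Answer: -46103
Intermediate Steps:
Z = 46103 (Z = 38751 + 7352 = 46103)
-Z = -1*46103 = -46103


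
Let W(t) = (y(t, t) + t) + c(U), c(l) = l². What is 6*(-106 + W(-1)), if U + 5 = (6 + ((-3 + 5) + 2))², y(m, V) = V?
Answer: 53502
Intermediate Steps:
U = 95 (U = -5 + (6 + ((-3 + 5) + 2))² = -5 + (6 + (2 + 2))² = -5 + (6 + 4)² = -5 + 10² = -5 + 100 = 95)
W(t) = 9025 + 2*t (W(t) = (t + t) + 95² = 2*t + 9025 = 9025 + 2*t)
6*(-106 + W(-1)) = 6*(-106 + (9025 + 2*(-1))) = 6*(-106 + (9025 - 2)) = 6*(-106 + 9023) = 6*8917 = 53502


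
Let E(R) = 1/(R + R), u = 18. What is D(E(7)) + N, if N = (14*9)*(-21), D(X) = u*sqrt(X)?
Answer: -2646 + 9*sqrt(14)/7 ≈ -2641.2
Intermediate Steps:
E(R) = 1/(2*R)
D(X) = 18*sqrt(X)
N = -2646 (N = 126*(-21) = -2646)
D(E(7)) + N = 18*sqrt((1/2)/7) - 2646 = 18*sqrt((1/2)*(1/7)) - 2646 = 18*sqrt(1/14) - 2646 = 18*(sqrt(14)/14) - 2646 = 9*sqrt(14)/7 - 2646 = -2646 + 9*sqrt(14)/7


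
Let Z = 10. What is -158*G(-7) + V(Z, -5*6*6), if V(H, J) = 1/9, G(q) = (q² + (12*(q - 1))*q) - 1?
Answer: -1023839/9 ≈ -1.1376e+5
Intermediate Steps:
G(q) = -1 + q² + q*(-12 + 12*q) (G(q) = (q² + (12*(-1 + q))*q) - 1 = (q² + (-12 + 12*q)*q) - 1 = (q² + q*(-12 + 12*q)) - 1 = -1 + q² + q*(-12 + 12*q))
V(H, J) = ⅑
-158*G(-7) + V(Z, -5*6*6) = -158*(-1 - 12*(-7) + 13*(-7)²) + ⅑ = -158*(-1 + 84 + 13*49) + ⅑ = -158*(-1 + 84 + 637) + ⅑ = -158*720 + ⅑ = -113760 + ⅑ = -1023839/9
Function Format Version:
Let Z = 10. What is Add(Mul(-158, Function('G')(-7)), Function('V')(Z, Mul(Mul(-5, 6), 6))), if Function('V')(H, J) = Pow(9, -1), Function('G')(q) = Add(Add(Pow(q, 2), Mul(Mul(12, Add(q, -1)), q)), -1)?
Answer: Rational(-1023839, 9) ≈ -1.1376e+5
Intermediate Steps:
Function('G')(q) = Add(-1, Pow(q, 2), Mul(q, Add(-12, Mul(12, q)))) (Function('G')(q) = Add(Add(Pow(q, 2), Mul(Mul(12, Add(-1, q)), q)), -1) = Add(Add(Pow(q, 2), Mul(Add(-12, Mul(12, q)), q)), -1) = Add(Add(Pow(q, 2), Mul(q, Add(-12, Mul(12, q)))), -1) = Add(-1, Pow(q, 2), Mul(q, Add(-12, Mul(12, q)))))
Function('V')(H, J) = Rational(1, 9)
Add(Mul(-158, Function('G')(-7)), Function('V')(Z, Mul(Mul(-5, 6), 6))) = Add(Mul(-158, Add(-1, Mul(-12, -7), Mul(13, Pow(-7, 2)))), Rational(1, 9)) = Add(Mul(-158, Add(-1, 84, Mul(13, 49))), Rational(1, 9)) = Add(Mul(-158, Add(-1, 84, 637)), Rational(1, 9)) = Add(Mul(-158, 720), Rational(1, 9)) = Add(-113760, Rational(1, 9)) = Rational(-1023839, 9)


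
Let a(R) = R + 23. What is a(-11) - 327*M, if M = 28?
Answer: -9144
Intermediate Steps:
a(R) = 23 + R
a(-11) - 327*M = (23 - 11) - 327*28 = 12 - 9156 = -9144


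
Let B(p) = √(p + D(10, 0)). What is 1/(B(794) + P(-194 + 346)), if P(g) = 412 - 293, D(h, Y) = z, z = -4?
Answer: 119/13371 - √790/13371 ≈ 0.0067978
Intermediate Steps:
D(h, Y) = -4
B(p) = √(-4 + p) (B(p) = √(p - 4) = √(-4 + p))
P(g) = 119
1/(B(794) + P(-194 + 346)) = 1/(√(-4 + 794) + 119) = 1/(√790 + 119) = 1/(119 + √790)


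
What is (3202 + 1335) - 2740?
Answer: 1797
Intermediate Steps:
(3202 + 1335) - 2740 = 4537 - 2740 = 1797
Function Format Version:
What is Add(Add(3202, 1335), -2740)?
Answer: 1797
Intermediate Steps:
Add(Add(3202, 1335), -2740) = Add(4537, -2740) = 1797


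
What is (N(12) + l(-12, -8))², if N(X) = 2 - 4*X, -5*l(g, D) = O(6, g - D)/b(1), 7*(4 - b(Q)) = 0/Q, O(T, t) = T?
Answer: 214369/100 ≈ 2143.7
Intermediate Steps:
b(Q) = 4 (b(Q) = 4 - 0/Q = 4 - ⅐*0 = 4 + 0 = 4)
l(g, D) = -3/10 (l(g, D) = -6/(5*4) = -⅕*3/2 = -3/10)
(N(12) + l(-12, -8))² = ((2 - 4*12) - 3/10)² = ((2 - 48) - 3/10)² = (-46 - 3/10)² = (-463/10)² = 214369/100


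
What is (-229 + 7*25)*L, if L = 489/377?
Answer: -26406/377 ≈ -70.042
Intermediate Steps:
L = 489/377 (L = 489*(1/377) = 489/377 ≈ 1.2971)
(-229 + 7*25)*L = (-229 + 7*25)*(489/377) = (-229 + 175)*(489/377) = -54*489/377 = -26406/377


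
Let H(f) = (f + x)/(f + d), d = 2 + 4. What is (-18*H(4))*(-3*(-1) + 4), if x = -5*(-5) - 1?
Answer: -1764/5 ≈ -352.80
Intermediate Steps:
x = 24 (x = 25 - 1 = 24)
d = 6
H(f) = (24 + f)/(6 + f) (H(f) = (f + 24)/(f + 6) = (24 + f)/(6 + f))
(-18*H(4))*(-3*(-1) + 4) = (-18*(24 + 4)/(6 + 4))*(-3*(-1) + 4) = (-18*28/10)*(3 + 4) = -9*28/5*7 = -18*14/5*7 = -252/5*7 = -1764/5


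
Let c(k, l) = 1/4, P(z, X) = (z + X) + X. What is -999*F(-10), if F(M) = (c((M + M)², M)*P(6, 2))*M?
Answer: 24975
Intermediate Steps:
P(z, X) = z + 2*X (P(z, X) = (X + z) + X = z + 2*X)
c(k, l) = ¼
F(M) = 5*M/2 (F(M) = ((6 + 2*2)/4)*M = ((6 + 4)/4)*M = ((¼)*10)*M = 5*M/2)
-999*F(-10) = -4995*(-10)/2 = -999*(-25) = 24975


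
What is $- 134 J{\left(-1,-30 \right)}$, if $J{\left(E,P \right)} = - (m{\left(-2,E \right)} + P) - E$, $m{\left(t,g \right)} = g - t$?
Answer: $-4020$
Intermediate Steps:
$J{\left(E,P \right)} = -2 - P - 2 E$ ($J{\left(E,P \right)} = - (\left(E - -2\right) + P) - E = - (\left(E + 2\right) + P) - E = - (\left(2 + E\right) + P) - E = - (2 + E + P) - E = \left(-2 - E - P\right) - E = -2 - P - 2 E$)
$- 134 J{\left(-1,-30 \right)} = - 134 \left(-2 - -30 - -2\right) = - 134 \left(-2 + 30 + 2\right) = \left(-134\right) 30 = -4020$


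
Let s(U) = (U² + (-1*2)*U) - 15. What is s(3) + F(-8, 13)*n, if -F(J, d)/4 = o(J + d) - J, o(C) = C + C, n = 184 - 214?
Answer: 2148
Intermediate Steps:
n = -30
o(C) = 2*C
s(U) = -15 + U² - 2*U (s(U) = (U² - 2*U) - 15 = -15 + U² - 2*U)
F(J, d) = -8*d - 4*J (F(J, d) = -4*(2*(J + d) - J) = -4*((2*J + 2*d) - J) = -4*(J + 2*d) = -8*d - 4*J)
s(3) + F(-8, 13)*n = (-15 + 3² - 2*3) + (-8*13 - 4*(-8))*(-30) = (-15 + 9 - 6) + (-104 + 32)*(-30) = -12 - 72*(-30) = -12 + 2160 = 2148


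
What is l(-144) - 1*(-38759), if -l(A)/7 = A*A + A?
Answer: -105385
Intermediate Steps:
l(A) = -7*A - 7*A² (l(A) = -7*(A*A + A) = -7*(A² + A) = -7*(A + A²) = -7*A - 7*A²)
l(-144) - 1*(-38759) = -7*(-144)*(1 - 144) - 1*(-38759) = -7*(-144)*(-143) + 38759 = -144144 + 38759 = -105385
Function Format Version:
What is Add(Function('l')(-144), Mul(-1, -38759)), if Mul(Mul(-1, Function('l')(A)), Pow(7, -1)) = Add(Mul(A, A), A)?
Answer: -105385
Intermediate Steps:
Function('l')(A) = Add(Mul(-7, A), Mul(-7, Pow(A, 2))) (Function('l')(A) = Mul(-7, Add(Mul(A, A), A)) = Mul(-7, Add(Pow(A, 2), A)) = Mul(-7, Add(A, Pow(A, 2))) = Add(Mul(-7, A), Mul(-7, Pow(A, 2))))
Add(Function('l')(-144), Mul(-1, -38759)) = Add(Mul(-7, -144, Add(1, -144)), Mul(-1, -38759)) = Add(Mul(-7, -144, -143), 38759) = Add(-144144, 38759) = -105385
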